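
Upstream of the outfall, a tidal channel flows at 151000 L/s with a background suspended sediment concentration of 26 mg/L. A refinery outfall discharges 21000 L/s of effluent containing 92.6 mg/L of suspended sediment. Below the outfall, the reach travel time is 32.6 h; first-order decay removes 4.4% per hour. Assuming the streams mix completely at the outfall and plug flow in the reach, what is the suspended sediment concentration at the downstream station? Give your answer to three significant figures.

Conservation of mass: C = (151000·26.00 + 21000·92.60) / 172000 = 5871000/172000 = 34.13 mg/L.
4.4%/h lost → k = −ln(1 − 0.044) = 0.04500 h⁻¹.
Decay over the reach: 34.13·exp(−kt) = 34.13·0.2306 = 7.872 mg/L.

7.87 mg/L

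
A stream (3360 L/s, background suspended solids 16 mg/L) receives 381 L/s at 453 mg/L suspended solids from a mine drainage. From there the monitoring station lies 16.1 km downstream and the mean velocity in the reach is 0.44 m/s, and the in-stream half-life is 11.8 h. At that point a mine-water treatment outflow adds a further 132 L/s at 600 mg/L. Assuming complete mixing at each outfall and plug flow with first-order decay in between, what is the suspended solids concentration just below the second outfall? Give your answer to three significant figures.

Conservation of mass: C = (3360·16.00 + 381.0·453.0) / 3741 = 226400/3741 = 60.51 mg/L; combined flow 3741 L/s.
Travel time t = 16.1·1000 / 0.44 = 36590 s = 10.16 h.
Half-life 11.8 h → k = ln 2 / 11.8 = 0.05874 h⁻¹ = 1.410 d⁻¹.
After decay, C = 60.51 × e^(−kt) = 60.51 × 0.5504 = 33.30 mg/L.
At the second outfall, C = (3741·33.30 + 132.0·600.0) / (3741 + 132.0) = 52.62 mg/L.

52.6 mg/L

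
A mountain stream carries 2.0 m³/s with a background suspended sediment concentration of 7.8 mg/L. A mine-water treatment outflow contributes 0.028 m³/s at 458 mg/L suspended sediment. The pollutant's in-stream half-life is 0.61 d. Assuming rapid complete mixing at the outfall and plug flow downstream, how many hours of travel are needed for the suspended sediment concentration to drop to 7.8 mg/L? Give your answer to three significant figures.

Mixed concentration C = ΣQC/ΣQ = (2.000·7.800 + 0.02800·458.0) / 2.028 = 28.42/2.028 = 14.02 mg/L.
Half-life 0.61 d → k = ln 2 / 0.61 = 1.136 d⁻¹.
14.02·exp(−k·t) = 7.8 → t = ln(14.02/7.8)/k = 44560 s = 12.38 h.

12.4 h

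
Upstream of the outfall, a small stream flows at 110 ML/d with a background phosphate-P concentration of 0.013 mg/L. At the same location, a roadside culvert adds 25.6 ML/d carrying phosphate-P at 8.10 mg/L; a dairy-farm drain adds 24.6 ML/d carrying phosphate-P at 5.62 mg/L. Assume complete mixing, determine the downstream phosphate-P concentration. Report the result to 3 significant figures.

2.17 mg/L

Flow-weighted average: C = (110.0·0.01300 + 25.60·8.100 + 24.60·5.620) / 160.2 = 347.0/160.2 = 2.166 mg/L.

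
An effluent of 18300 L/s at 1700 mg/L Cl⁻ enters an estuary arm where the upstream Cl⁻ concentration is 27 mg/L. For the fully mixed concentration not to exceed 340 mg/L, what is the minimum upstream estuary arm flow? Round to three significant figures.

Set C_mix = 340: (Q·27.00 + 18300·1700) / (Q + 18300) = 340
→ Q = 18300·(1700 − 340)/(340 − 27.00) = 79510 L/s.

79500 L/s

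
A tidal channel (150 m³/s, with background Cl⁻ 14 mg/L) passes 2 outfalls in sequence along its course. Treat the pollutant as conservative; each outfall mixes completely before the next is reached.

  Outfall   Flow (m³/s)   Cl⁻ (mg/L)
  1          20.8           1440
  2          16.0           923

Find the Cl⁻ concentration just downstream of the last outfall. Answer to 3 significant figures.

Outfall 1: combined Q = 170.8 m³/s; C = (150.0·14.00 + 20.80·1440)/170.8 = 187.7 mg/L.
Outfall 2: combined Q = 186.8 m³/s; C = (170.8·187.7 + 16.00·923.0)/186.8 = 250.6 mg/L.

251 mg/L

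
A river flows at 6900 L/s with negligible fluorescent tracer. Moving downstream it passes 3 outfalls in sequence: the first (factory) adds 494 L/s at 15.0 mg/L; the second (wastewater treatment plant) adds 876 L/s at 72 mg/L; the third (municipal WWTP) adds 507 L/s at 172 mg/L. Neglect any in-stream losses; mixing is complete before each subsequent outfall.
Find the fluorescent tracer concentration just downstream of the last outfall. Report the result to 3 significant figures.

18.0 mg/L

Outfall 1: combined Q = 7394 L/s; C = (6900·0 + 494.0·15.00)/7394 = 1.002 mg/L.
Outfall 2: combined Q = 8270 L/s; C = (7394·1.002 + 876.0·72.00)/8270 = 8.523 mg/L.
Outfall 3: combined Q = 8777 L/s; C = (8270·8.523 + 507.0·172.0)/8777 = 17.97 mg/L.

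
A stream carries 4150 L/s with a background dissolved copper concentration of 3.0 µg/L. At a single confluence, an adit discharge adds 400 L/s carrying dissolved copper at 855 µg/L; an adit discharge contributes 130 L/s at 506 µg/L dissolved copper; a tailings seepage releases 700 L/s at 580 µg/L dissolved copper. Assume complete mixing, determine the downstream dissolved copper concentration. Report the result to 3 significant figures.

Mass balance: C = (4150·3.000 + 400.0·855.0 + 130.0·506.0 + 700.0·580.0) / 5380 = 826200/5380 = 153.6 µg/L.

154 µg/L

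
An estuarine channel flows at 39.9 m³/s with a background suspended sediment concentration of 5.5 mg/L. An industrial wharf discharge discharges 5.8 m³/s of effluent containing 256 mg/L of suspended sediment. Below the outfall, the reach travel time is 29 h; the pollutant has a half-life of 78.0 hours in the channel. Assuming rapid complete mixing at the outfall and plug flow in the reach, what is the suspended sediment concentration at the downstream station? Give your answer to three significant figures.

28.8 mg/L

Conservation of mass: C = (39.90·5.500 + 5.800·256.0) / 45.70 = 1704/45.70 = 37.29 mg/L.
Half-life 78.0 h → k = ln 2 / 78.0 = 0.008887 h⁻¹ = 0.2133 d⁻¹.
First-order decay: C = 37.29·exp(−k·t) = 37.29·0.7728 = 28.82 mg/L.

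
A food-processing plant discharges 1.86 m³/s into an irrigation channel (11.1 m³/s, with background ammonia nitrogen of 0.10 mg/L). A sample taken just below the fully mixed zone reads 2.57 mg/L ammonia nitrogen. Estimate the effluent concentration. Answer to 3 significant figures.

Mass balance: 11.10·0.1000 + 1.860·Cₑ = 12.96·2.570
→ Cₑ = (12.96·2.570 − 11.10·0.1000) / 1.860 = 17.31 mg/L.

17.3 mg/L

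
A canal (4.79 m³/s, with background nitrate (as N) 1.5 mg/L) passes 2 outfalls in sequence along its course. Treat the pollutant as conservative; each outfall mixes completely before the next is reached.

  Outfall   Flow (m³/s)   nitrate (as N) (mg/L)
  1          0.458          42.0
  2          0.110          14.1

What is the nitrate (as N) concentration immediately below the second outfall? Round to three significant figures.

5.22 mg/L

Outfall 1: combined Q = 5.248 m³/s; C = (4.790·1.500 + 0.4580·42.00)/5.248 = 5.034 mg/L.
Outfall 2: combined Q = 5.358 m³/s; C = (5.248·5.034 + 0.1100·14.10)/5.358 = 5.221 mg/L.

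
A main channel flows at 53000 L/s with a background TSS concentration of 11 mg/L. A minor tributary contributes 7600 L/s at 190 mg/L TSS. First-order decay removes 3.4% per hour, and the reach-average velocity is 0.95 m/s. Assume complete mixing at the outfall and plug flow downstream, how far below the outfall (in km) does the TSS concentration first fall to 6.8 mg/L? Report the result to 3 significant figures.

Mass balance: C = (53000·11.00 + 7600·190.0) / 60600 = 2027000/60600 = 33.45 mg/L.
3.4%/h lost → k = −ln(1 − 0.034) = 0.03459 h⁻¹.
Set 33.45·exp(−k·t) = 6.8 → t = ln(33.45/6.8)/k = 165800 s = 46.05 h.
Distance = v·t = 0.95·165800 = 157500 m = 157.5 km.

158 km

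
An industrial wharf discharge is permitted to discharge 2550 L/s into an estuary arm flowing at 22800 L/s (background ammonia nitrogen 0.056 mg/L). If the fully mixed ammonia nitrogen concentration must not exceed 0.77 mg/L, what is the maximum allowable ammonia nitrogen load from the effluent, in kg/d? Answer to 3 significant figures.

1580 kg/d

Mass balance at the limit: 22800·0.05600 + 2550·Cₑ = 25350·0.77 → Cₑ = 7.154 mg/L.
2550 L/s = 2.550 m³/s. Load = 2.550 m³/s × 7.154 g/m³ × 86 400 s/d = 1576 kg/d.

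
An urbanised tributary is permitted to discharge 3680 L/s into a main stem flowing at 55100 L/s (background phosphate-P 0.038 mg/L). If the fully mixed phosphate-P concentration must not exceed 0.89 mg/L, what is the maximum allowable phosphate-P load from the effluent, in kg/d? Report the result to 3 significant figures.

4340 kg/d

Mass balance at the limit: 55100·0.03800 + 3680·Cₑ = 58780·0.89 → Cₑ = 13.65 mg/L.
3680 L/s = 3.680 m³/s. Load = 3.680 m³/s × 13.65 g/m³ × 86 400 s/d = 4339 kg/d.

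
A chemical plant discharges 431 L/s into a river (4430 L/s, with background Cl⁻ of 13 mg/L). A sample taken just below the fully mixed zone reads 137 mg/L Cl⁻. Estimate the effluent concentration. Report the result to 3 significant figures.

1410 mg/L

Mass balance: 4430·13.00 + 431.0·Cₑ = 4861·137.0
→ Cₑ = (4861·137.0 − 4430·13.00) / 431.0 = 1412 mg/L.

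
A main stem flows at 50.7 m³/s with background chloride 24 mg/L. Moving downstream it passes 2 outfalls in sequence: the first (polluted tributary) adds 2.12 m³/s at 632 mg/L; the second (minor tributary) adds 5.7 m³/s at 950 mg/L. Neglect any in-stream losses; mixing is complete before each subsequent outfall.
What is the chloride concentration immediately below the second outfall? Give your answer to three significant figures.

136 mg/L

After outfall 1: Q = 50.70 + 2.120 = 52.82 m³/s; C = (50.70·24.00 + 2.120·632.0)/52.82 = 48.40 mg/L.
After outfall 2: Q = 52.82 + 5.700 = 58.52 m³/s; C = (52.82·48.40 + 5.700·950.0)/58.52 = 136.2 mg/L.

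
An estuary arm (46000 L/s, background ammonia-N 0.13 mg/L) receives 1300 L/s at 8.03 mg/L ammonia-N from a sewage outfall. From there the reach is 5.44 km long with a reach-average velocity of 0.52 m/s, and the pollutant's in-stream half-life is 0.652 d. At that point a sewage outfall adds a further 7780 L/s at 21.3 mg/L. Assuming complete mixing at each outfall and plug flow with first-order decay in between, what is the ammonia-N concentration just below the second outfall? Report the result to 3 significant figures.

Flow-weighted average: C = (46000·0.1300 + 1300·8.030) / 47300 = 16420/47300 = 0.3471 mg/L; combined flow 47300 L/s.
Travel time t = 5.44·1000 / 0.52 = 10460 s = 2.906 h.
Half-life 0.652 d → k = ln 2 / 0.652 = 1.063 d⁻¹.
After decay, C = 0.3471 × e^(−kt) = 0.3471 × 0.8792 = 0.3052 mg/L.
At the second outfall, C = (47300·0.3052 + 7780·21.30) / (47300 + 7780) = 3.271 mg/L.

3.27 mg/L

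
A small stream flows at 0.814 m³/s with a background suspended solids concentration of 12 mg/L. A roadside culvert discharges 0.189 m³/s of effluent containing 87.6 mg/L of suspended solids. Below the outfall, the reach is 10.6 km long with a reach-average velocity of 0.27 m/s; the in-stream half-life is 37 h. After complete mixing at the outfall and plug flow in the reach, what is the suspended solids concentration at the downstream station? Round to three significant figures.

21.4 mg/L

Conservation of mass: C = (0.8140·12.00 + 0.1890·87.60) / 1.003 = 26.32/1.003 = 26.25 mg/L.
Travel time t = 10.6·1000 / 0.27 = 39260 s = 10.91 h.
Half-life 37 h → k = ln 2 / 37 = 0.01873 h⁻¹ = 0.4496 d⁻¹.
After decay, C = 26.25 × e^(−kt) = 26.25 × 0.8152 = 21.40 mg/L.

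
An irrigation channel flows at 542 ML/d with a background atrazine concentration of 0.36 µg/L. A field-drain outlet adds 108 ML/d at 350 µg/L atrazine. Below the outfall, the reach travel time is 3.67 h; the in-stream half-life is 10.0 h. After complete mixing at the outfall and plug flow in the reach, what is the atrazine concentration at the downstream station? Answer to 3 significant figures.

After mixing, C = (542.0·0.3600 + 108.0·350.0) / 650.0 = 38000/650.0 = 58.45 µg/L.
Half-life 10.0 h → k = ln 2 / 10.0 = 0.06931 h⁻¹ = 1.664 d⁻¹.
First-order decay: C = 58.45·exp(−k·t) = 58.45·0.7754 = 45.32 µg/L.

45.3 µg/L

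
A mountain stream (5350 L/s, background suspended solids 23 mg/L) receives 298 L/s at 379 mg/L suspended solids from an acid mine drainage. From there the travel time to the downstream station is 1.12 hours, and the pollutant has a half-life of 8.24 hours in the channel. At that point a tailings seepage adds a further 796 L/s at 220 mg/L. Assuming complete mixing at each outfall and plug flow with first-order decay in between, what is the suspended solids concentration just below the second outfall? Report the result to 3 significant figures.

Mixed concentration C = ΣQC/ΣQ = (5350·23.00 + 298.0·379.0) / 5648 = 236000/5648 = 41.78 mg/L; combined flow 5648 L/s.
Half-life 8.24 h → k = ln 2 / 8.24 = 0.08412 h⁻¹ = 2.019 d⁻¹.
Decay over the reach: 41.78·exp(−kt) = 41.78·0.9101 = 38.03 mg/L.
At the second outfall, C = (5648·38.03 + 796.0·220.0) / (5648 + 796.0) = 60.50 mg/L.

60.5 mg/L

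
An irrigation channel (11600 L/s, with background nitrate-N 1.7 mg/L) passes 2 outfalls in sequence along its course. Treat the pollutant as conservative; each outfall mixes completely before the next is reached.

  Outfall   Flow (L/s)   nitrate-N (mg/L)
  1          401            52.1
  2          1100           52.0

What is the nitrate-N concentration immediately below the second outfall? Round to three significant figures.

Outfall 1: combined Q = 12000 L/s; C = (11600·1.700 + 401.0·52.10)/12000 = 3.384 mg/L.
Outfall 2: combined Q = 13100 L/s; C = (12000·3.384 + 1100·52.00)/13100 = 7.466 mg/L.

7.47 mg/L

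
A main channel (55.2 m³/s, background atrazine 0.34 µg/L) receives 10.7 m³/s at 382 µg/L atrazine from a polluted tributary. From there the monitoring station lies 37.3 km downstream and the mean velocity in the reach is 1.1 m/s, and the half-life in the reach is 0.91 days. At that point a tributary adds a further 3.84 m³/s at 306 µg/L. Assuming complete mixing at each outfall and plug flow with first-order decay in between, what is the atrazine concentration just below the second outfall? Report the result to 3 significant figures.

60.5 µg/L

Conservation of mass: C = (55.20·0.3400 + 10.70·382.0) / 65.90 = 4106/65.90 = 62.31 µg/L; combined flow 65.90 m³/s.
Travel time t = 37.3·1000 / 1.1 = 33910 s = 9.419 h.
Half-life 0.91 d → k = ln 2 / 0.91 = 0.7617 d⁻¹.
First-order decay: C = 62.31·exp(−k·t) = 62.31·0.7416 = 46.21 µg/L.
At the second outfall, C = (65.90·46.21 + 3.840·306.0) / (65.90 + 3.840) = 60.51 µg/L.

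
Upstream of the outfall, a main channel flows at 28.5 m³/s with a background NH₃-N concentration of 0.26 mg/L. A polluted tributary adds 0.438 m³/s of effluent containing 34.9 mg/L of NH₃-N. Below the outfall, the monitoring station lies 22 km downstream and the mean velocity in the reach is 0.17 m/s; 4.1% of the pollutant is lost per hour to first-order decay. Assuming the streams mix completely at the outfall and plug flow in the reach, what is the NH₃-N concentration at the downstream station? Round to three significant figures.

After mixing, C = (28.50·0.2600 + 0.4380·34.90) / 28.94 = 22.70/28.94 = 0.7843 mg/L.
Travel time t = 22·1000 / 0.17 = 129400 s = 35.95 h.
4.1%/h lost → k = −ln(1 − 0.041) = 0.04186 h⁻¹.
Applying C = C₀e^(−kt): 0.7843 × 0.2220 = 0.1741 mg/L.

0.174 mg/L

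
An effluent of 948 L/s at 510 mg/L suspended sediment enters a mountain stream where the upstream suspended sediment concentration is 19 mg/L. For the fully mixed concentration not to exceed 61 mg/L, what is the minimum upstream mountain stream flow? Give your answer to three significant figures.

10100 L/s

Set C_mix = 61: (Q·19.00 + 948.0·510.0) / (Q + 948.0) = 61
→ Q = 948.0·(510.0 − 61)/(61 − 19.00) = 10130 L/s.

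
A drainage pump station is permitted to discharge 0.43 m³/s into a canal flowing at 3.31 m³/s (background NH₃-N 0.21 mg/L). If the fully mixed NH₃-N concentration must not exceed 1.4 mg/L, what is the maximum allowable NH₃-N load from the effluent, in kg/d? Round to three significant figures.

392 kg/d

Mass balance at the limit: 3.310·0.2100 + 0.4300·Cₑ = 3.740·1.4 → Cₑ = 10.56 mg/L.
Load = 0.4300 m³/s × 10.56 g/m³ × 86 400 s/d = 392.3 kg/d.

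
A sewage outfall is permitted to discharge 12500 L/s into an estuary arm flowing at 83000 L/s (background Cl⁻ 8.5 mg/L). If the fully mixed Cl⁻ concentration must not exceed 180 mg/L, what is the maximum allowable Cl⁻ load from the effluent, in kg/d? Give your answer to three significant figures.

Mass balance at the limit: 83000·8.500 + 12500·Cₑ = 95500·180 → Cₑ = 1319 mg/L.
12500 L/s = 12.50 m³/s. Load = 12.50 m³/s × 1319 g/m³ × 86 400 s/d = 1424000 kg/d.

1420000 kg/d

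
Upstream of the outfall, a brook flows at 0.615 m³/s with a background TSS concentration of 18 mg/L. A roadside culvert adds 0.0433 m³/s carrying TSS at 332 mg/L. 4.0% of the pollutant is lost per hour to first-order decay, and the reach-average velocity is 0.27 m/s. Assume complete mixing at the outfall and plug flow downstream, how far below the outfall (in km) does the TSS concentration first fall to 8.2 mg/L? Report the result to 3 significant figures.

36.9 km

Mixed concentration C = ΣQC/ΣQ = (0.6150·18.00 + 0.04330·332.0) / 0.6583 = 25.45/0.6583 = 38.65 mg/L.
4.0%/h lost → k = −ln(1 − 0.04) = 0.04082 h⁻¹.
Set 38.65·exp(−k·t) = 8.2 → t = ln(38.65/8.2)/k = 136700 s = 37.98 h.
Distance = v·t = 0.27·136700 = 36920 m = 36.92 km.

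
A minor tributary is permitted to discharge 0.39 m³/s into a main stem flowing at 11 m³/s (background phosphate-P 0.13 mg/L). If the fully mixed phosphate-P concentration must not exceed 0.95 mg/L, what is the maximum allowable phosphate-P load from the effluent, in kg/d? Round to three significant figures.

811 kg/d

Mass balance at the limit: 11.00·0.1300 + 0.3900·Cₑ = 11.39·0.95 → Cₑ = 24.08 mg/L.
Load = 0.3900 m³/s × 24.08 g/m³ × 86 400 s/d = 811.3 kg/d.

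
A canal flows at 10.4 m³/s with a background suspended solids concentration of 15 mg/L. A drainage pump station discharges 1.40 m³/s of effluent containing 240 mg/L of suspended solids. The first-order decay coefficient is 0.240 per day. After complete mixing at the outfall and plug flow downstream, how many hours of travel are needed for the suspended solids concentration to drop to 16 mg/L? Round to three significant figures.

Mixed concentration C = ΣQC/ΣQ = (10.40·15.00 + 1.400·240.0) / 11.80 = 492.0/11.80 = 41.69 mg/L.
41.69·exp(−k·t) = 16 → t = ln(41.69/16)/k = 344800 s = 95.78 h.

95.8 h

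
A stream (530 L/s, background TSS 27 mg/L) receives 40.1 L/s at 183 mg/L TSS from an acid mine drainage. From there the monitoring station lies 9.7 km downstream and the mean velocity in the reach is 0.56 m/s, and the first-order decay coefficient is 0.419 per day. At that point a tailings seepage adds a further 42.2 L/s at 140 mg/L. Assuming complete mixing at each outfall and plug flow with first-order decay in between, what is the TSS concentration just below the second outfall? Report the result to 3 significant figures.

Flow-weighted average: C = (530.0·27.00 + 40.10·183.0) / 570.1 = 21650/570.1 = 37.97 mg/L; combined flow 570.1 L/s.
Travel time t = 9.7·1000 / 0.56 = 17320 s = 4.812 h.
Applying C = C₀e^(−kt): 37.97 × 0.9194 = 34.91 mg/L.
At the second outfall, C = (570.1·34.91 + 42.20·140.0) / (570.1 + 42.20) = 42.16 mg/L.

42.2 mg/L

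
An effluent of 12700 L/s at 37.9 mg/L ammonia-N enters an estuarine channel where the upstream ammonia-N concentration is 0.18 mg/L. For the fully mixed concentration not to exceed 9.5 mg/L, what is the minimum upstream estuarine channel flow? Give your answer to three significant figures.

Set C_mix = 9.5: (Q·0.1800 + 12700·37.90) / (Q + 12700) = 9.5
→ Q = 12700·(37.90 − 9.5)/(9.5 − 0.1800) = 38700 L/s.

38700 L/s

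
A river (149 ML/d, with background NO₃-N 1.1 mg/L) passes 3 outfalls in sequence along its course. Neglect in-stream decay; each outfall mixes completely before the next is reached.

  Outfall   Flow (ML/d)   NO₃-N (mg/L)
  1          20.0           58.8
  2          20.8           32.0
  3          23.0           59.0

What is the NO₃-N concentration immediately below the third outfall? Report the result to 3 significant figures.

15.8 mg/L

After outfall 1: Q = 149.0 + 20.00 = 169.0 ML/d; C = (149.0·1.100 + 20.00·58.80)/169.0 = 7.928 mg/L.
After outfall 2: Q = 169.0 + 20.80 = 189.8 ML/d; C = (169.0·7.928 + 20.80·32.00)/189.8 = 10.57 mg/L.
After outfall 3: Q = 189.8 + 23.00 = 212.8 ML/d; C = (189.8·10.57 + 23.00·59.00)/212.8 = 15.80 mg/L.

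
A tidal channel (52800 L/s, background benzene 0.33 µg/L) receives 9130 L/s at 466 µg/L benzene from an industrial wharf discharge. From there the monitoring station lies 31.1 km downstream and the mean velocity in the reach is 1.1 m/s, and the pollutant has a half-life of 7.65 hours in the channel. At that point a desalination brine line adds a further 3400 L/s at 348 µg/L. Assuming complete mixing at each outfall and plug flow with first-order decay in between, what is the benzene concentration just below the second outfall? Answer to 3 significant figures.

Conservation of mass: C = (52800·0.3300 + 9130·466.0) / 61930 = 4272000/61930 = 68.98 µg/L; combined flow 61930 L/s.
Travel time t = 31.1·1000 / 1.1 = 28270 s = 7.854 h.
Half-life 7.65 h → k = ln 2 / 7.65 = 0.09061 h⁻¹ = 2.175 d⁻¹.
After decay, C = 68.98 × e^(−kt) = 68.98 × 0.4909 = 33.86 µg/L.
Second outfall: C = (61930·33.86 + 3400·348.0)/65330 = 50.21 µg/L.

50.2 µg/L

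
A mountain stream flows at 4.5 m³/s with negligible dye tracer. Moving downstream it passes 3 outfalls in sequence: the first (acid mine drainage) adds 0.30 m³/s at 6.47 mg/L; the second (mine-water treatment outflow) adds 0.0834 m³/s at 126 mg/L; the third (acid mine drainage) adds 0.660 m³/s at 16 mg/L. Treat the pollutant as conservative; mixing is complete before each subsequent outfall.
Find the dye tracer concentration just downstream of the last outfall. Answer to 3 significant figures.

4.15 mg/L

Outfall 1: combined Q = 4.800 m³/s; C = (4.500·0 + 0.3000·6.470)/4.800 = 0.4044 mg/L.
Outfall 2: combined Q = 4.883 m³/s; C = (4.800·0.4044 + 0.08340·126.0)/4.883 = 2.549 mg/L.
Outfall 3: combined Q = 5.543 m³/s; C = (4.883·2.549 + 0.6600·16.00)/5.543 = 4.151 mg/L.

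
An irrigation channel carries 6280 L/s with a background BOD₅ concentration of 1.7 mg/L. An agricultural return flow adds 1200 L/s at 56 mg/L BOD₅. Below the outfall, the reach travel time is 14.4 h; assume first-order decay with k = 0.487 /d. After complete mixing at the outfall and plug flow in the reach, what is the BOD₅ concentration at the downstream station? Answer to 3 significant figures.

Conservation of mass: C = (6280·1.700 + 1200·56.00) / 7480 = 77880/7480 = 10.41 mg/L.
First-order decay: C = 10.41·exp(−k·t) = 10.41·0.7466 = 7.773 mg/L.

7.77 mg/L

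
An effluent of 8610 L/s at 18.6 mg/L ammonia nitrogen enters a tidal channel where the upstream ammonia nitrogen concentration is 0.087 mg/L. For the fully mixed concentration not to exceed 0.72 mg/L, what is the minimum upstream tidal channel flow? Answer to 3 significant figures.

243000 L/s

Set C_mix = 0.72: (Q·0.08700 + 8610·18.60) / (Q + 8610) = 0.72
→ Q = 8610·(18.60 − 0.72)/(0.72 − 0.08700) = 243200 L/s.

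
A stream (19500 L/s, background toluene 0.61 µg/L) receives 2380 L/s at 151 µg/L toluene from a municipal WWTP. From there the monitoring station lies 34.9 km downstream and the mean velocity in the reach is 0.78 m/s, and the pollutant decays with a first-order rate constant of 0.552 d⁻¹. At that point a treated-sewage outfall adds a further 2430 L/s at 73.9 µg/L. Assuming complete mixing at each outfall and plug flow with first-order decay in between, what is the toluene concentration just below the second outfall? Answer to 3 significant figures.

18.9 µg/L

Mixed concentration C = ΣQC/ΣQ = (19500·0.6100 + 2380·151.0) / 21880 = 371300/21880 = 16.97 µg/L; combined flow 21880 L/s.
Travel time t = 34.9·1000 / 0.78 = 44740 s = 12.43 h.
After decay, C = 16.97 × e^(−kt) = 16.97 × 0.7514 = 12.75 µg/L.
Second outfall: C = (21880·12.75 + 2430·73.90)/24310 = 18.86 µg/L.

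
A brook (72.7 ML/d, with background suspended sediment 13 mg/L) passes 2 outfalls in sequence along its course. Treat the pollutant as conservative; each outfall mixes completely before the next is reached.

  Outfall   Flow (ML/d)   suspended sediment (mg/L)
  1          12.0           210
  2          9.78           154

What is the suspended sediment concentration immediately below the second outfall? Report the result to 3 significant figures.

Outfall 1: combined Q = 84.70 ML/d; C = (72.70·13.00 + 12.00·210.0)/84.70 = 40.91 mg/L.
Outfall 2: combined Q = 94.48 ML/d; C = (84.70·40.91 + 9.780·154.0)/94.48 = 52.62 mg/L.

52.6 mg/L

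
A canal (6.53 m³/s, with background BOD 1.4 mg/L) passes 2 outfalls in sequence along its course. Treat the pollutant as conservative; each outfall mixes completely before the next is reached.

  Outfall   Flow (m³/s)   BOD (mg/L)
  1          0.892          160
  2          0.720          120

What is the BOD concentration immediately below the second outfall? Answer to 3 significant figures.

After outfall 1: Q = 6.530 + 0.8920 = 7.422 m³/s; C = (6.530·1.400 + 0.8920·160.0)/7.422 = 20.46 mg/L.
After outfall 2: Q = 7.422 + 0.7200 = 8.142 m³/s; C = (7.422·20.46 + 0.7200·120.0)/8.142 = 29.26 mg/L.

29.3 mg/L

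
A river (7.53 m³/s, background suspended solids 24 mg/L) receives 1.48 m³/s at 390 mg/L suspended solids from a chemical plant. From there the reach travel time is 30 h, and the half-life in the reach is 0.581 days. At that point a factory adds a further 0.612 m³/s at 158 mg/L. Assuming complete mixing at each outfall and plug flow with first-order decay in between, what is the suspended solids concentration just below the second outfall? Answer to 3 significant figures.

After mixing, C = (7.530·24.00 + 1.480·390.0) / 9.010 = 757.9/9.010 = 84.12 mg/L; combined flow 9.010 m³/s.
Half-life 0.581 d → k = ln 2 / 0.581 = 1.193 d⁻¹.
After decay, C = 84.12 × e^(−kt) = 84.12 × 0.2251 = 18.93 mg/L.
Second outfall: C = (9.010·18.93 + 0.6120·158.0)/9.622 = 27.78 mg/L.

27.8 mg/L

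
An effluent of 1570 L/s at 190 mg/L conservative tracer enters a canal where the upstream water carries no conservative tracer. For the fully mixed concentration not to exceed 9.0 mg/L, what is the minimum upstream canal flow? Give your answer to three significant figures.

Set C_mix = 9.0: (Q·0 + 1570·190.0) / (Q + 1570) = 9.0
→ Q = 1570·(190.0 − 9.0)/(9.0 − 0) = 31570 L/s.

31600 L/s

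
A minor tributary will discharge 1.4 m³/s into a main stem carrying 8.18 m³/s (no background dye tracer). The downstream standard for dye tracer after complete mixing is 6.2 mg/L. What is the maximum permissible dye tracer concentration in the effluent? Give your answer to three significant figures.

42.4 mg/L

At the limit, (Qr·Cr + Qe·Cₑ)/(Qr + Qe) = 6.2:
Cₑ = (9.580·6.2 − 8.180·0) / 1.400 = 42.43 mg/L.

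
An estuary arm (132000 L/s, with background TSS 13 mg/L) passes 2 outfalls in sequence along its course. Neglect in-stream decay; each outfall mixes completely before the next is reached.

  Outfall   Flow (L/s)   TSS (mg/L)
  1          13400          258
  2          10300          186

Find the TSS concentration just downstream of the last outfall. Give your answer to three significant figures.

45.5 mg/L

Outfall 1: combined Q = 145400 L/s; C = (132000·13.00 + 13400·258.0)/145400 = 35.58 mg/L.
Outfall 2: combined Q = 155700 L/s; C = (145400·35.58 + 10300·186.0)/155700 = 45.53 mg/L.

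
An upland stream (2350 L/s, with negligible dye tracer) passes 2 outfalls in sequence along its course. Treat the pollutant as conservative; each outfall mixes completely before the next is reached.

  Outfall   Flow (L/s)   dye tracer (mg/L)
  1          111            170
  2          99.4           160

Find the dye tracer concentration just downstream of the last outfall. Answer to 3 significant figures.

Outfall 1: combined Q = 2461 L/s; C = (2350·0 + 111.0·170.0)/2461 = 7.668 mg/L.
Outfall 2: combined Q = 2560 L/s; C = (2461·7.668 + 99.40·160.0)/2560 = 13.58 mg/L.

13.6 mg/L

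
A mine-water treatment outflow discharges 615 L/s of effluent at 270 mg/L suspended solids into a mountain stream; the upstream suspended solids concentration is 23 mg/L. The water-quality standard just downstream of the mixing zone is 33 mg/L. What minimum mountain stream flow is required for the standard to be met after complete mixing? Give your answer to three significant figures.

14600 L/s

Set C_mix = 33: (Q·23.00 + 615.0·270.0) / (Q + 615.0) = 33
→ Q = 615.0·(270.0 − 33)/(33 − 23.00) = 14580 L/s.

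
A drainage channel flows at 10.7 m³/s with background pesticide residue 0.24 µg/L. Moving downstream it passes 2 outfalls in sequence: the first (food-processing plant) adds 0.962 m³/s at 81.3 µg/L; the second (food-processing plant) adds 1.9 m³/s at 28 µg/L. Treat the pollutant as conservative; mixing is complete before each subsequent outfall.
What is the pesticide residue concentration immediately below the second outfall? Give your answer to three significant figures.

9.88 µg/L

Outfall 1: combined Q = 11.66 m³/s; C = (10.70·0.2400 + 0.9620·81.30)/11.66 = 6.927 µg/L.
Outfall 2: combined Q = 13.56 m³/s; C = (11.66·6.927 + 1.900·28.00)/13.56 = 9.879 µg/L.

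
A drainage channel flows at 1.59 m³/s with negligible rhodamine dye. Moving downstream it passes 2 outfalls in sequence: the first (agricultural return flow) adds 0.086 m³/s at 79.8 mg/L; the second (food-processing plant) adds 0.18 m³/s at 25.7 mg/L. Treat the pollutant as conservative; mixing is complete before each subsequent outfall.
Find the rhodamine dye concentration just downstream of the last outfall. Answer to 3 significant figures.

6.19 mg/L

Below outfall 1: Q → 1.676 m³/s, C = (1.590·0 + 0.08600·79.80)/1.676 = 4.095 mg/L.
Below outfall 2: Q → 1.856 m³/s, C = (1.676·4.095 + 0.1800·25.70)/1.856 = 6.190 mg/L.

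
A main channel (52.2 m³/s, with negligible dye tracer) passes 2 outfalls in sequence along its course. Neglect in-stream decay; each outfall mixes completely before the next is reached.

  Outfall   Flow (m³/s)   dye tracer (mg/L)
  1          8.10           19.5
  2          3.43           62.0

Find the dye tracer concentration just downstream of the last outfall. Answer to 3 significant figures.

Outfall 1: combined Q = 60.30 m³/s; C = (52.20·0 + 8.100·19.50)/60.30 = 2.619 mg/L.
Outfall 2: combined Q = 63.73 m³/s; C = (60.30·2.619 + 3.430·62.00)/63.73 = 5.815 mg/L.

5.82 mg/L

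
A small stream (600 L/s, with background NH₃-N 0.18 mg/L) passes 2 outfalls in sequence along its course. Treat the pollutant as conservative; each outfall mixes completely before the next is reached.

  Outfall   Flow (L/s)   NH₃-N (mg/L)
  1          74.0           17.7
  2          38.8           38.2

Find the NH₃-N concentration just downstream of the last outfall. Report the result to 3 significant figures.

4.07 mg/L

Below outfall 1: Q → 674.0 L/s, C = (600.0·0.1800 + 74.00·17.70)/674.0 = 2.104 mg/L.
Below outfall 2: Q → 712.8 L/s, C = (674.0·2.104 + 38.80·38.20)/712.8 = 4.068 mg/L.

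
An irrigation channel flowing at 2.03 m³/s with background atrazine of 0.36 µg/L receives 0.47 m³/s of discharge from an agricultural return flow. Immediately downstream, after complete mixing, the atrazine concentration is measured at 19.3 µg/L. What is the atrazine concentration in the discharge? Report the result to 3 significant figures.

Mass balance: 2.030·0.3600 + 0.4700·Cₑ = 2.500·19.30
→ Cₑ = (2.500·19.30 − 2.030·0.3600) / 0.4700 = 101.1 µg/L.

101 µg/L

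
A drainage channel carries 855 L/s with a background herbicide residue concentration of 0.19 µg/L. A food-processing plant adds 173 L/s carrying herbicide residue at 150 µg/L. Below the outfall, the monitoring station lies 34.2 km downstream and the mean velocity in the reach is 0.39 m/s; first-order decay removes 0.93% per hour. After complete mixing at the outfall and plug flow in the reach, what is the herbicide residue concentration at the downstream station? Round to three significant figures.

After mixing, C = (855.0·0.1900 + 173.0·150.0) / 1028 = 26110/1028 = 25.40 µg/L.
Travel time t = 34.2·1000 / 0.39 = 87690 s = 24.36 h.
0.93%/h lost → k = −ln(1 − 0.0093) = 0.009344 h⁻¹.
Applying C = C₀e^(−kt): 25.40 × 0.7964 = 20.23 µg/L.

20.2 µg/L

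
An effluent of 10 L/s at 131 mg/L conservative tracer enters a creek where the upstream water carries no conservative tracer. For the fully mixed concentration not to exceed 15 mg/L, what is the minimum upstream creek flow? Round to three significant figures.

Set C_mix = 15: (Q·0 + 10.00·131.0) / (Q + 10.00) = 15
→ Q = 10.00·(131.0 − 15)/(15 − 0) = 77.33 L/s.

77.3 L/s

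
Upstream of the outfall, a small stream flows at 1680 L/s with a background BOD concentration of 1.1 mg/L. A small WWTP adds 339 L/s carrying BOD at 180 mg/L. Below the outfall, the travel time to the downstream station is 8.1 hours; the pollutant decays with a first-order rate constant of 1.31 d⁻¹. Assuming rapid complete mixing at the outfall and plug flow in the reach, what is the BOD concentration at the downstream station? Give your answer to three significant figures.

Conservation of mass: C = (1680·1.100 + 339.0·180.0) / 2019 = 62870/2019 = 31.14 mg/L.
Applying C = C₀e^(−kt): 31.14 × 0.6427 = 20.01 mg/L.

20.0 mg/L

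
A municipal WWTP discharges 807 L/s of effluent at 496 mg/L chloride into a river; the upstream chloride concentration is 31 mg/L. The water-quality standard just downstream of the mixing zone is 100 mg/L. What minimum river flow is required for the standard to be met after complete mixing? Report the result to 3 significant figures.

Set C_mix = 100: (Q·31.00 + 807.0·496.0) / (Q + 807.0) = 100
→ Q = 807.0·(496.0 − 100)/(100 − 31.00) = 4631 L/s.

4630 L/s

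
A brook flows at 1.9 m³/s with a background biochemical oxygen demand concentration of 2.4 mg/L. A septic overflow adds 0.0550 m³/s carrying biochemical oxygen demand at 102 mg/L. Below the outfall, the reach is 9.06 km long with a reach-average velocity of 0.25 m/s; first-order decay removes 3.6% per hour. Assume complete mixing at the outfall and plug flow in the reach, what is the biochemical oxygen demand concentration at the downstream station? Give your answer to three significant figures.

Mass balance: C = (1.900·2.400 + 0.05500·102.0) / 1.955 = 10.17/1.955 = 5.202 mg/L.
Travel time t = 9.06·1000 / 0.25 = 36240 s = 10.07 h.
3.6%/h lost → k = −ln(1 − 0.036) = 0.03666 h⁻¹.
First-order decay: C = 5.202·exp(−k·t) = 5.202·0.6914 = 3.597 mg/L.

3.60 mg/L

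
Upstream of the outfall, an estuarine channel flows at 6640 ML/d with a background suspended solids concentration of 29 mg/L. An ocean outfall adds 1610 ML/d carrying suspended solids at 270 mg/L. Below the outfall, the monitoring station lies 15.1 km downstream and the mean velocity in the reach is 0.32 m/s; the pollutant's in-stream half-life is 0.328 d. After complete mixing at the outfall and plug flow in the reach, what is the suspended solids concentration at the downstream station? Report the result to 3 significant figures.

Flow-weighted average: C = (6640·29.00 + 1610·270.0) / 8250 = 627300/8250 = 76.03 mg/L.
Travel time t = 15.1·1000 / 0.32 = 47190 s = 13.11 h.
Half-life 0.328 d → k = ln 2 / 0.328 = 2.113 d⁻¹.
Decay over the reach: 76.03·exp(−kt) = 76.03·0.3153 = 23.97 mg/L.

24.0 mg/L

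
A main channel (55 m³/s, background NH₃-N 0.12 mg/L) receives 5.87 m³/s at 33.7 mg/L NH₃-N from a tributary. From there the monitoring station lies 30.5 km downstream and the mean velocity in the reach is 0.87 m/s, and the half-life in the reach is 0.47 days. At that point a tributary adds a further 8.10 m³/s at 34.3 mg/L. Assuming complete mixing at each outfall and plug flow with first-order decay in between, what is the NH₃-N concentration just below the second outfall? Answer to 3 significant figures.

5.66 mg/L

Conservation of mass: C = (55.00·0.1200 + 5.870·33.70) / 60.87 = 204.4/60.87 = 3.358 mg/L; combined flow 60.87 m³/s.
Travel time t = 30.5·1000 / 0.87 = 35060 s = 9.738 h.
Half-life 0.47 d → k = ln 2 / 0.47 = 1.475 d⁻¹.
First-order decay: C = 3.358·exp(−k·t) = 3.358·0.5497 = 1.846 mg/L.
Second outfall: C = (60.87·1.846 + 8.100·34.30)/68.97 = 5.657 mg/L.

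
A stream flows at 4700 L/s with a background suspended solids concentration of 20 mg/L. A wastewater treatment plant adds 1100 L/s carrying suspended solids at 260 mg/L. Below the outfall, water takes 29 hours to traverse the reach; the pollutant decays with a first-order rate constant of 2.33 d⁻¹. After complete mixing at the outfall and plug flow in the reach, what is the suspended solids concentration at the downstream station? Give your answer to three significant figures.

Mixed concentration C = ΣQC/ΣQ = (4700·20.00 + 1100·260.0) / 5800 = 380000/5800 = 65.52 mg/L.
First-order decay: C = 65.52·exp(−k·t) = 65.52·0.05988 = 3.923 mg/L.

3.92 mg/L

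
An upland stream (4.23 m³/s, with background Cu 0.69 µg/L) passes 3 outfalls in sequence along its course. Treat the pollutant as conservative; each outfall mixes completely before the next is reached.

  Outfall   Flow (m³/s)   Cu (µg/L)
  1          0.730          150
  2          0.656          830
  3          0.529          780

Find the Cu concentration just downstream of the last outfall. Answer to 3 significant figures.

174 µg/L

Outfall 1: combined Q = 4.960 m³/s; C = (4.230·0.6900 + 0.7300·150.0)/4.960 = 22.67 µg/L.
Outfall 2: combined Q = 5.616 m³/s; C = (4.960·22.67 + 0.6560·830.0)/5.616 = 117.0 µg/L.
Outfall 3: combined Q = 6.145 m³/s; C = (5.616·117.0 + 0.5290·780.0)/6.145 = 174.0 µg/L.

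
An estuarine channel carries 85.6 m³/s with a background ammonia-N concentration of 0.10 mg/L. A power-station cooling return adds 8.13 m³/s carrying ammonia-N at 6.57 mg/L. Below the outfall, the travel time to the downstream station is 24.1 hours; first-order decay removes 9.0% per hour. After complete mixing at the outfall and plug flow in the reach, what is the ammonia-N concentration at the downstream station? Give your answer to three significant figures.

0.0681 mg/L

Mixed concentration C = ΣQC/ΣQ = (85.60·0.1000 + 8.130·6.570) / 93.73 = 61.97/93.73 = 0.6612 mg/L.
9.0%/h lost → k = −ln(1 − 0.09) = 0.09431 h⁻¹.
Applying C = C₀e^(−kt): 0.6612 × 0.1030 = 0.06811 mg/L.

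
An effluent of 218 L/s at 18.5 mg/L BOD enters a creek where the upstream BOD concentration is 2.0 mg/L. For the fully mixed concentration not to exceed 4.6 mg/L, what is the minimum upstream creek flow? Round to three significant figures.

1170 L/s

Set C_mix = 4.6: (Q·2.000 + 218.0·18.50) / (Q + 218.0) = 4.6
→ Q = 218.0·(18.50 − 4.6)/(4.6 − 2.000) = 1165 L/s.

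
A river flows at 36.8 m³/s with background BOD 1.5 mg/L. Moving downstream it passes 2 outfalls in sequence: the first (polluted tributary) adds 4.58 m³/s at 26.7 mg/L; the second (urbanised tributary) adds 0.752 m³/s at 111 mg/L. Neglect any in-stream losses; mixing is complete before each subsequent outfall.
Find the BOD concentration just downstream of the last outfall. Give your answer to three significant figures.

Outfall 1: combined Q = 41.38 m³/s; C = (36.80·1.500 + 4.580·26.70)/41.38 = 4.289 mg/L.
Outfall 2: combined Q = 42.13 m³/s; C = (41.38·4.289 + 0.7520·111.0)/42.13 = 6.194 mg/L.

6.19 mg/L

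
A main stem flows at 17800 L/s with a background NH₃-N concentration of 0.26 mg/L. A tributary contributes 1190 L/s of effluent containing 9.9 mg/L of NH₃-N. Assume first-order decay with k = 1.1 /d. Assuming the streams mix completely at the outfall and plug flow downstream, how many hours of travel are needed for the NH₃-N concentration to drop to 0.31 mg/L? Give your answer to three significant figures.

Mixed concentration C = ΣQC/ΣQ = (17800·0.2600 + 1190·9.900) / 18990 = 16410/18990 = 0.8641 mg/L.
0.8641·exp(−k·t) = 0.31 → t = ln(0.8641/0.31)/k = 80520 s = 22.37 h.

22.4 h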